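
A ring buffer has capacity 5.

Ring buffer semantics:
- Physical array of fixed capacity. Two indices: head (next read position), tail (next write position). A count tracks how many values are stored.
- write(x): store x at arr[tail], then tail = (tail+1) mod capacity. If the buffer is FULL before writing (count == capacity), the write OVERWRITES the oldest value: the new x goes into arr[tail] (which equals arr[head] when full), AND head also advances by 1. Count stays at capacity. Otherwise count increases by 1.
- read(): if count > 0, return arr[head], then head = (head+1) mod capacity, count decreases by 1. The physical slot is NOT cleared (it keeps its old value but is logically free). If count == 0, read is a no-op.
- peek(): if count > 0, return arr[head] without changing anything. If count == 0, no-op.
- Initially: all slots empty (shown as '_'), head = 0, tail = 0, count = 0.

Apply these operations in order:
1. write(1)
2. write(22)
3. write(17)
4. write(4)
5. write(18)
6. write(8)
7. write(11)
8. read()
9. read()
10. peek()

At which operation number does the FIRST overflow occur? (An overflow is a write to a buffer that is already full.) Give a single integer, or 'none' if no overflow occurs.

Answer: 6

Derivation:
After op 1 (write(1)): arr=[1 _ _ _ _] head=0 tail=1 count=1
After op 2 (write(22)): arr=[1 22 _ _ _] head=0 tail=2 count=2
After op 3 (write(17)): arr=[1 22 17 _ _] head=0 tail=3 count=3
After op 4 (write(4)): arr=[1 22 17 4 _] head=0 tail=4 count=4
After op 5 (write(18)): arr=[1 22 17 4 18] head=0 tail=0 count=5
After op 6 (write(8)): arr=[8 22 17 4 18] head=1 tail=1 count=5
After op 7 (write(11)): arr=[8 11 17 4 18] head=2 tail=2 count=5
After op 8 (read()): arr=[8 11 17 4 18] head=3 tail=2 count=4
After op 9 (read()): arr=[8 11 17 4 18] head=4 tail=2 count=3
After op 10 (peek()): arr=[8 11 17 4 18] head=4 tail=2 count=3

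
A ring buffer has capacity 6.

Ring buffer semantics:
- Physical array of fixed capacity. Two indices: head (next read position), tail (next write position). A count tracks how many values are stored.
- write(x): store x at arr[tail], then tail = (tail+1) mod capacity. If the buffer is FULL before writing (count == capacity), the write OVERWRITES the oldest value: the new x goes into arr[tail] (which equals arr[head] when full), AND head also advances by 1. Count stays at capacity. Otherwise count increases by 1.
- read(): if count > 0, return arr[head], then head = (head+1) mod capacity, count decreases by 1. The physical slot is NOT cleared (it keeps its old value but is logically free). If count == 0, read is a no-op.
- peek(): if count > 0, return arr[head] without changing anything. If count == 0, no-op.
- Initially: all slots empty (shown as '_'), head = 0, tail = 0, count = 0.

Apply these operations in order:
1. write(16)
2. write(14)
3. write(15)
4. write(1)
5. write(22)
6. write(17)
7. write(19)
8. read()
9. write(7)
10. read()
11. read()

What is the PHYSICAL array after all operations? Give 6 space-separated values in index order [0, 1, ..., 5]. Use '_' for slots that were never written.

After op 1 (write(16)): arr=[16 _ _ _ _ _] head=0 tail=1 count=1
After op 2 (write(14)): arr=[16 14 _ _ _ _] head=0 tail=2 count=2
After op 3 (write(15)): arr=[16 14 15 _ _ _] head=0 tail=3 count=3
After op 4 (write(1)): arr=[16 14 15 1 _ _] head=0 tail=4 count=4
After op 5 (write(22)): arr=[16 14 15 1 22 _] head=0 tail=5 count=5
After op 6 (write(17)): arr=[16 14 15 1 22 17] head=0 tail=0 count=6
After op 7 (write(19)): arr=[19 14 15 1 22 17] head=1 tail=1 count=6
After op 8 (read()): arr=[19 14 15 1 22 17] head=2 tail=1 count=5
After op 9 (write(7)): arr=[19 7 15 1 22 17] head=2 tail=2 count=6
After op 10 (read()): arr=[19 7 15 1 22 17] head=3 tail=2 count=5
After op 11 (read()): arr=[19 7 15 1 22 17] head=4 tail=2 count=4

Answer: 19 7 15 1 22 17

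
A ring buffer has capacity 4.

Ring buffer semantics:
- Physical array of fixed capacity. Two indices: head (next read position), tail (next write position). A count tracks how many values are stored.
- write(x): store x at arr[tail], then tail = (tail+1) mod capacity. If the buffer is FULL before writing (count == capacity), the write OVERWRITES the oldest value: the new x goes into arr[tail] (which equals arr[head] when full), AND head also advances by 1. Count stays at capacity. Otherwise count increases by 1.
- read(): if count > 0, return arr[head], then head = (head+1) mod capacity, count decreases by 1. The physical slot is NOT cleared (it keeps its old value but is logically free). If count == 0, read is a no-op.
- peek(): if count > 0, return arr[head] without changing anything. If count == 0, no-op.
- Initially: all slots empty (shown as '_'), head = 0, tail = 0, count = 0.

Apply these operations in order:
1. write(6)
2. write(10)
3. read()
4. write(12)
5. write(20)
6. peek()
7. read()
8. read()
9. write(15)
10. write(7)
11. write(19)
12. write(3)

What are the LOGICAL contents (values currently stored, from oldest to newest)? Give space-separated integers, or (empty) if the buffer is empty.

Answer: 15 7 19 3

Derivation:
After op 1 (write(6)): arr=[6 _ _ _] head=0 tail=1 count=1
After op 2 (write(10)): arr=[6 10 _ _] head=0 tail=2 count=2
After op 3 (read()): arr=[6 10 _ _] head=1 tail=2 count=1
After op 4 (write(12)): arr=[6 10 12 _] head=1 tail=3 count=2
After op 5 (write(20)): arr=[6 10 12 20] head=1 tail=0 count=3
After op 6 (peek()): arr=[6 10 12 20] head=1 tail=0 count=3
After op 7 (read()): arr=[6 10 12 20] head=2 tail=0 count=2
After op 8 (read()): arr=[6 10 12 20] head=3 tail=0 count=1
After op 9 (write(15)): arr=[15 10 12 20] head=3 tail=1 count=2
After op 10 (write(7)): arr=[15 7 12 20] head=3 tail=2 count=3
After op 11 (write(19)): arr=[15 7 19 20] head=3 tail=3 count=4
After op 12 (write(3)): arr=[15 7 19 3] head=0 tail=0 count=4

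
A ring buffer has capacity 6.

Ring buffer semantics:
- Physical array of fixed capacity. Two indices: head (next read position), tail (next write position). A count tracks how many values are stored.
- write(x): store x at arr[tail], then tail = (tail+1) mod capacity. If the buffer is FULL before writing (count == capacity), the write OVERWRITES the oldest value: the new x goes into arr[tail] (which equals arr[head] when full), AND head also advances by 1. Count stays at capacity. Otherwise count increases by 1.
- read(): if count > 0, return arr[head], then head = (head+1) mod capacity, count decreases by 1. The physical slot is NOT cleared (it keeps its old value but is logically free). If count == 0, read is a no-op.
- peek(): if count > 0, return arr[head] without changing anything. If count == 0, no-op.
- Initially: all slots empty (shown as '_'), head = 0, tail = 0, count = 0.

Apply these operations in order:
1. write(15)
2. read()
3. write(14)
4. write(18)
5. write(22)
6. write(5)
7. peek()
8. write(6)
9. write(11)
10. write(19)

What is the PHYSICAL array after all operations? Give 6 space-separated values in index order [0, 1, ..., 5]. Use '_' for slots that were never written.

Answer: 11 19 18 22 5 6

Derivation:
After op 1 (write(15)): arr=[15 _ _ _ _ _] head=0 tail=1 count=1
After op 2 (read()): arr=[15 _ _ _ _ _] head=1 tail=1 count=0
After op 3 (write(14)): arr=[15 14 _ _ _ _] head=1 tail=2 count=1
After op 4 (write(18)): arr=[15 14 18 _ _ _] head=1 tail=3 count=2
After op 5 (write(22)): arr=[15 14 18 22 _ _] head=1 tail=4 count=3
After op 6 (write(5)): arr=[15 14 18 22 5 _] head=1 tail=5 count=4
After op 7 (peek()): arr=[15 14 18 22 5 _] head=1 tail=5 count=4
After op 8 (write(6)): arr=[15 14 18 22 5 6] head=1 tail=0 count=5
After op 9 (write(11)): arr=[11 14 18 22 5 6] head=1 tail=1 count=6
After op 10 (write(19)): arr=[11 19 18 22 5 6] head=2 tail=2 count=6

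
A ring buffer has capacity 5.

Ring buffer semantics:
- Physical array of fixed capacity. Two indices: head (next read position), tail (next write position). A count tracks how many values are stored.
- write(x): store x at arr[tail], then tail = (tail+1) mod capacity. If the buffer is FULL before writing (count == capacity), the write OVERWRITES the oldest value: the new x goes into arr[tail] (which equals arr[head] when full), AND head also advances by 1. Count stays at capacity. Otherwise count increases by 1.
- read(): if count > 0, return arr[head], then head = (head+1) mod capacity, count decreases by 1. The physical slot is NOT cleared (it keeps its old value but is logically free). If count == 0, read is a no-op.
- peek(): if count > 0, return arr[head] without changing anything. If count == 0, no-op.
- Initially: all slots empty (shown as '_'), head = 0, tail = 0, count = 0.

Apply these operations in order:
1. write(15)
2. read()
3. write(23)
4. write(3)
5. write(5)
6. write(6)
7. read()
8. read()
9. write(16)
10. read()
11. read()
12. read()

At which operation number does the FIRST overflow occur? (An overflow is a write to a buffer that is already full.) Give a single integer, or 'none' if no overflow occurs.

Answer: none

Derivation:
After op 1 (write(15)): arr=[15 _ _ _ _] head=0 tail=1 count=1
After op 2 (read()): arr=[15 _ _ _ _] head=1 tail=1 count=0
After op 3 (write(23)): arr=[15 23 _ _ _] head=1 tail=2 count=1
After op 4 (write(3)): arr=[15 23 3 _ _] head=1 tail=3 count=2
After op 5 (write(5)): arr=[15 23 3 5 _] head=1 tail=4 count=3
After op 6 (write(6)): arr=[15 23 3 5 6] head=1 tail=0 count=4
After op 7 (read()): arr=[15 23 3 5 6] head=2 tail=0 count=3
After op 8 (read()): arr=[15 23 3 5 6] head=3 tail=0 count=2
After op 9 (write(16)): arr=[16 23 3 5 6] head=3 tail=1 count=3
After op 10 (read()): arr=[16 23 3 5 6] head=4 tail=1 count=2
After op 11 (read()): arr=[16 23 3 5 6] head=0 tail=1 count=1
After op 12 (read()): arr=[16 23 3 5 6] head=1 tail=1 count=0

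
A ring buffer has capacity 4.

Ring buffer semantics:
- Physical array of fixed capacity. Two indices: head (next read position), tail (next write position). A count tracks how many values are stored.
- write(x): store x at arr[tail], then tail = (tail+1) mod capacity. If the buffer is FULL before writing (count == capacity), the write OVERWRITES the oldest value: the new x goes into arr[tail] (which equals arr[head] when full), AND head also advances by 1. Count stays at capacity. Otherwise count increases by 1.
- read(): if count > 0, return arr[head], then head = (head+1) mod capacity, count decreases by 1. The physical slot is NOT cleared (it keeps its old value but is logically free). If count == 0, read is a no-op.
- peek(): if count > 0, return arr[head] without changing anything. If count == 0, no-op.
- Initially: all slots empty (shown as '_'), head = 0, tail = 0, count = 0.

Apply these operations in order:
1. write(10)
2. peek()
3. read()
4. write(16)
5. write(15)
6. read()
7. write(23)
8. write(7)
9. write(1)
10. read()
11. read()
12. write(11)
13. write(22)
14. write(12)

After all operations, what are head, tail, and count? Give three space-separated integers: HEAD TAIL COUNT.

After op 1 (write(10)): arr=[10 _ _ _] head=0 tail=1 count=1
After op 2 (peek()): arr=[10 _ _ _] head=0 tail=1 count=1
After op 3 (read()): arr=[10 _ _ _] head=1 tail=1 count=0
After op 4 (write(16)): arr=[10 16 _ _] head=1 tail=2 count=1
After op 5 (write(15)): arr=[10 16 15 _] head=1 tail=3 count=2
After op 6 (read()): arr=[10 16 15 _] head=2 tail=3 count=1
After op 7 (write(23)): arr=[10 16 15 23] head=2 tail=0 count=2
After op 8 (write(7)): arr=[7 16 15 23] head=2 tail=1 count=3
After op 9 (write(1)): arr=[7 1 15 23] head=2 tail=2 count=4
After op 10 (read()): arr=[7 1 15 23] head=3 tail=2 count=3
After op 11 (read()): arr=[7 1 15 23] head=0 tail=2 count=2
After op 12 (write(11)): arr=[7 1 11 23] head=0 tail=3 count=3
After op 13 (write(22)): arr=[7 1 11 22] head=0 tail=0 count=4
After op 14 (write(12)): arr=[12 1 11 22] head=1 tail=1 count=4

Answer: 1 1 4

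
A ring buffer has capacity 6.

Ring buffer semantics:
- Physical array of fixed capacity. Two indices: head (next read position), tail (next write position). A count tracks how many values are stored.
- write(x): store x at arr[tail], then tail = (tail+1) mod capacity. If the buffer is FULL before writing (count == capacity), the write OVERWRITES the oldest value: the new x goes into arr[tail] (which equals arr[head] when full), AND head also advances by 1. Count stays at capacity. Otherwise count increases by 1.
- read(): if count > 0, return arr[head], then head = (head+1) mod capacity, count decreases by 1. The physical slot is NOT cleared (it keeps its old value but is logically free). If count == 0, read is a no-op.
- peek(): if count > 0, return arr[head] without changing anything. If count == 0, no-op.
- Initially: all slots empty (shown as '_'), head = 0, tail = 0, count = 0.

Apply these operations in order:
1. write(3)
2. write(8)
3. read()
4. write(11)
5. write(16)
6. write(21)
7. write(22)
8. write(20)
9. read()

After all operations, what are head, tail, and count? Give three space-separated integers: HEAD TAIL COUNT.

Answer: 2 1 5

Derivation:
After op 1 (write(3)): arr=[3 _ _ _ _ _] head=0 tail=1 count=1
After op 2 (write(8)): arr=[3 8 _ _ _ _] head=0 tail=2 count=2
After op 3 (read()): arr=[3 8 _ _ _ _] head=1 tail=2 count=1
After op 4 (write(11)): arr=[3 8 11 _ _ _] head=1 tail=3 count=2
After op 5 (write(16)): arr=[3 8 11 16 _ _] head=1 tail=4 count=3
After op 6 (write(21)): arr=[3 8 11 16 21 _] head=1 tail=5 count=4
After op 7 (write(22)): arr=[3 8 11 16 21 22] head=1 tail=0 count=5
After op 8 (write(20)): arr=[20 8 11 16 21 22] head=1 tail=1 count=6
After op 9 (read()): arr=[20 8 11 16 21 22] head=2 tail=1 count=5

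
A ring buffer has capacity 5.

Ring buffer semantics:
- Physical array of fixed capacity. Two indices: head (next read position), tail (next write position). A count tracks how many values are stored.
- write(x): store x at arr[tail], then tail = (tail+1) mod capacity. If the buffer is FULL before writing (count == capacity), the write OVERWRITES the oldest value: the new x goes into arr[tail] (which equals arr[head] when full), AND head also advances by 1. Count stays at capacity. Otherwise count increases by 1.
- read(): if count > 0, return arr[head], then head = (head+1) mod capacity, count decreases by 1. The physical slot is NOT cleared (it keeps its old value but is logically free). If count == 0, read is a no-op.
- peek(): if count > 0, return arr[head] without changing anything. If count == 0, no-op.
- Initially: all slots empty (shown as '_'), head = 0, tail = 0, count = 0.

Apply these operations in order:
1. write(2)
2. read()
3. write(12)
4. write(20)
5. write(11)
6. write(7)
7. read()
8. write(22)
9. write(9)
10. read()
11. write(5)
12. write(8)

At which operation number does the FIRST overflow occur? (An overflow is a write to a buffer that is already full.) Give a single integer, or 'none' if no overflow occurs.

After op 1 (write(2)): arr=[2 _ _ _ _] head=0 tail=1 count=1
After op 2 (read()): arr=[2 _ _ _ _] head=1 tail=1 count=0
After op 3 (write(12)): arr=[2 12 _ _ _] head=1 tail=2 count=1
After op 4 (write(20)): arr=[2 12 20 _ _] head=1 tail=3 count=2
After op 5 (write(11)): arr=[2 12 20 11 _] head=1 tail=4 count=3
After op 6 (write(7)): arr=[2 12 20 11 7] head=1 tail=0 count=4
After op 7 (read()): arr=[2 12 20 11 7] head=2 tail=0 count=3
After op 8 (write(22)): arr=[22 12 20 11 7] head=2 tail=1 count=4
After op 9 (write(9)): arr=[22 9 20 11 7] head=2 tail=2 count=5
After op 10 (read()): arr=[22 9 20 11 7] head=3 tail=2 count=4
After op 11 (write(5)): arr=[22 9 5 11 7] head=3 tail=3 count=5
After op 12 (write(8)): arr=[22 9 5 8 7] head=4 tail=4 count=5

Answer: 12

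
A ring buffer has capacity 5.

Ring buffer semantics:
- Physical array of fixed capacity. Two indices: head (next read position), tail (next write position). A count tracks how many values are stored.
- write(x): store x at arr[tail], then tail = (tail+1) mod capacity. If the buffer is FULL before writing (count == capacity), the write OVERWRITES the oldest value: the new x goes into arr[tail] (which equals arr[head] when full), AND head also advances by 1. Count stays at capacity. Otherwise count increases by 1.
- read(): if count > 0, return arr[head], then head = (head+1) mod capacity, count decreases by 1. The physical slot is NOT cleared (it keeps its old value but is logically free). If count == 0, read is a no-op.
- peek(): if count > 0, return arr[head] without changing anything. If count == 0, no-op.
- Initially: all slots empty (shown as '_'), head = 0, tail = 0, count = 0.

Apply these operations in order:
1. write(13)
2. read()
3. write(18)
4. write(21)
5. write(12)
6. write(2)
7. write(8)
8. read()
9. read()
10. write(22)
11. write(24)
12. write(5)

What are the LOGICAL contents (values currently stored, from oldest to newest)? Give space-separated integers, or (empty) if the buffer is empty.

Answer: 2 8 22 24 5

Derivation:
After op 1 (write(13)): arr=[13 _ _ _ _] head=0 tail=1 count=1
After op 2 (read()): arr=[13 _ _ _ _] head=1 tail=1 count=0
After op 3 (write(18)): arr=[13 18 _ _ _] head=1 tail=2 count=1
After op 4 (write(21)): arr=[13 18 21 _ _] head=1 tail=3 count=2
After op 5 (write(12)): arr=[13 18 21 12 _] head=1 tail=4 count=3
After op 6 (write(2)): arr=[13 18 21 12 2] head=1 tail=0 count=4
After op 7 (write(8)): arr=[8 18 21 12 2] head=1 tail=1 count=5
After op 8 (read()): arr=[8 18 21 12 2] head=2 tail=1 count=4
After op 9 (read()): arr=[8 18 21 12 2] head=3 tail=1 count=3
After op 10 (write(22)): arr=[8 22 21 12 2] head=3 tail=2 count=4
After op 11 (write(24)): arr=[8 22 24 12 2] head=3 tail=3 count=5
After op 12 (write(5)): arr=[8 22 24 5 2] head=4 tail=4 count=5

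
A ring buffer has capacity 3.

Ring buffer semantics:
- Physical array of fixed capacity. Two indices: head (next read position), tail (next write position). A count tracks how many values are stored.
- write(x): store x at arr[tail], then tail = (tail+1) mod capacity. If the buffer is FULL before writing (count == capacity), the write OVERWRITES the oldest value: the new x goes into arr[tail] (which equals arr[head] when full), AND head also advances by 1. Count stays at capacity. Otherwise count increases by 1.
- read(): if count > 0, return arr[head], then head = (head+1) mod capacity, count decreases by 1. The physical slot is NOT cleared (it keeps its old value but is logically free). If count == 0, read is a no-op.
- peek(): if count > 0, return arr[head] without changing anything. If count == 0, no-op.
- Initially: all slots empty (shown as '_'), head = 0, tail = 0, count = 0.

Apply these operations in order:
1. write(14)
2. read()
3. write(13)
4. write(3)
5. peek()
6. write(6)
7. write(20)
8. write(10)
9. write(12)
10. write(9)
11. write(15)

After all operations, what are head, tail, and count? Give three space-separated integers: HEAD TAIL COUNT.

Answer: 0 0 3

Derivation:
After op 1 (write(14)): arr=[14 _ _] head=0 tail=1 count=1
After op 2 (read()): arr=[14 _ _] head=1 tail=1 count=0
After op 3 (write(13)): arr=[14 13 _] head=1 tail=2 count=1
After op 4 (write(3)): arr=[14 13 3] head=1 tail=0 count=2
After op 5 (peek()): arr=[14 13 3] head=1 tail=0 count=2
After op 6 (write(6)): arr=[6 13 3] head=1 tail=1 count=3
After op 7 (write(20)): arr=[6 20 3] head=2 tail=2 count=3
After op 8 (write(10)): arr=[6 20 10] head=0 tail=0 count=3
After op 9 (write(12)): arr=[12 20 10] head=1 tail=1 count=3
After op 10 (write(9)): arr=[12 9 10] head=2 tail=2 count=3
After op 11 (write(15)): arr=[12 9 15] head=0 tail=0 count=3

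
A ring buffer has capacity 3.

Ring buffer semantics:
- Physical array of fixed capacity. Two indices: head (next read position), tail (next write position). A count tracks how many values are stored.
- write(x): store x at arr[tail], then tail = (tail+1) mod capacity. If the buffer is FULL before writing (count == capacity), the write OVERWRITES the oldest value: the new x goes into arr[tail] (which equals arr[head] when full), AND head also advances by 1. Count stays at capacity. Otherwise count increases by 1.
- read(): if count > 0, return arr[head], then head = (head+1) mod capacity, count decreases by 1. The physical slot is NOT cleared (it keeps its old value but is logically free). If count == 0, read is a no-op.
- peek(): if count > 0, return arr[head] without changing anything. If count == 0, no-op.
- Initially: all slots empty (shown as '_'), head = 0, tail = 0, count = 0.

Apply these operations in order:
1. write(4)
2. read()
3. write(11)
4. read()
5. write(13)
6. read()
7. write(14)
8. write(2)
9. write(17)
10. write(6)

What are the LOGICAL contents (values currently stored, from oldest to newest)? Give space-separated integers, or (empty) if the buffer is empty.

After op 1 (write(4)): arr=[4 _ _] head=0 tail=1 count=1
After op 2 (read()): arr=[4 _ _] head=1 tail=1 count=0
After op 3 (write(11)): arr=[4 11 _] head=1 tail=2 count=1
After op 4 (read()): arr=[4 11 _] head=2 tail=2 count=0
After op 5 (write(13)): arr=[4 11 13] head=2 tail=0 count=1
After op 6 (read()): arr=[4 11 13] head=0 tail=0 count=0
After op 7 (write(14)): arr=[14 11 13] head=0 tail=1 count=1
After op 8 (write(2)): arr=[14 2 13] head=0 tail=2 count=2
After op 9 (write(17)): arr=[14 2 17] head=0 tail=0 count=3
After op 10 (write(6)): arr=[6 2 17] head=1 tail=1 count=3

Answer: 2 17 6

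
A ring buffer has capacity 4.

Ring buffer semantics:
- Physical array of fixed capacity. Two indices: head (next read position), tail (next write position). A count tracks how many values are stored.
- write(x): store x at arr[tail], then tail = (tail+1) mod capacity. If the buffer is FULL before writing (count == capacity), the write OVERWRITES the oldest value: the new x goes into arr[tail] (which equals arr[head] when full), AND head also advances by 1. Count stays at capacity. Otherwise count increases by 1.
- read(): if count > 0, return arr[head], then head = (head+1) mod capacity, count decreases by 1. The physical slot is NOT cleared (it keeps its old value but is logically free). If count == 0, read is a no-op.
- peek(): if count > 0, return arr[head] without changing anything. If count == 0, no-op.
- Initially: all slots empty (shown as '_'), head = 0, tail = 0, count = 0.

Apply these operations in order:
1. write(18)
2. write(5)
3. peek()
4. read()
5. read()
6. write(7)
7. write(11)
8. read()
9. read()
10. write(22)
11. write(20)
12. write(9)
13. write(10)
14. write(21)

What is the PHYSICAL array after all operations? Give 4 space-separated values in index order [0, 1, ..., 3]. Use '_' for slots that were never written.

After op 1 (write(18)): arr=[18 _ _ _] head=0 tail=1 count=1
After op 2 (write(5)): arr=[18 5 _ _] head=0 tail=2 count=2
After op 3 (peek()): arr=[18 5 _ _] head=0 tail=2 count=2
After op 4 (read()): arr=[18 5 _ _] head=1 tail=2 count=1
After op 5 (read()): arr=[18 5 _ _] head=2 tail=2 count=0
After op 6 (write(7)): arr=[18 5 7 _] head=2 tail=3 count=1
After op 7 (write(11)): arr=[18 5 7 11] head=2 tail=0 count=2
After op 8 (read()): arr=[18 5 7 11] head=3 tail=0 count=1
After op 9 (read()): arr=[18 5 7 11] head=0 tail=0 count=0
After op 10 (write(22)): arr=[22 5 7 11] head=0 tail=1 count=1
After op 11 (write(20)): arr=[22 20 7 11] head=0 tail=2 count=2
After op 12 (write(9)): arr=[22 20 9 11] head=0 tail=3 count=3
After op 13 (write(10)): arr=[22 20 9 10] head=0 tail=0 count=4
After op 14 (write(21)): arr=[21 20 9 10] head=1 tail=1 count=4

Answer: 21 20 9 10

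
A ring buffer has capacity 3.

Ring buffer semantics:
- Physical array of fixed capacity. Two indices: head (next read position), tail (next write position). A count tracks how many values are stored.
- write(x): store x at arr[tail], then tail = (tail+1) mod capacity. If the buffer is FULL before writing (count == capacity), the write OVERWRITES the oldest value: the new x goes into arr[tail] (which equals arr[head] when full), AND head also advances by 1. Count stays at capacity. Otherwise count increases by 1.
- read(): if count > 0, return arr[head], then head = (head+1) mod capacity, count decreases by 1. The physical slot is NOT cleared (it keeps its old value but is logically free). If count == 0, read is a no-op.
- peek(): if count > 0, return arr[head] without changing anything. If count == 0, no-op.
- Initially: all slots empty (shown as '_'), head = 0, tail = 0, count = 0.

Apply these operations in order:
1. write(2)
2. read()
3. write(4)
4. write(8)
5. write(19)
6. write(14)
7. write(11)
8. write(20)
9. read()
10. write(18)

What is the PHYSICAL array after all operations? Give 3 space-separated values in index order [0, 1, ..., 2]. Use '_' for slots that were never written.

Answer: 20 18 11

Derivation:
After op 1 (write(2)): arr=[2 _ _] head=0 tail=1 count=1
After op 2 (read()): arr=[2 _ _] head=1 tail=1 count=0
After op 3 (write(4)): arr=[2 4 _] head=1 tail=2 count=1
After op 4 (write(8)): arr=[2 4 8] head=1 tail=0 count=2
After op 5 (write(19)): arr=[19 4 8] head=1 tail=1 count=3
After op 6 (write(14)): arr=[19 14 8] head=2 tail=2 count=3
After op 7 (write(11)): arr=[19 14 11] head=0 tail=0 count=3
After op 8 (write(20)): arr=[20 14 11] head=1 tail=1 count=3
After op 9 (read()): arr=[20 14 11] head=2 tail=1 count=2
After op 10 (write(18)): arr=[20 18 11] head=2 tail=2 count=3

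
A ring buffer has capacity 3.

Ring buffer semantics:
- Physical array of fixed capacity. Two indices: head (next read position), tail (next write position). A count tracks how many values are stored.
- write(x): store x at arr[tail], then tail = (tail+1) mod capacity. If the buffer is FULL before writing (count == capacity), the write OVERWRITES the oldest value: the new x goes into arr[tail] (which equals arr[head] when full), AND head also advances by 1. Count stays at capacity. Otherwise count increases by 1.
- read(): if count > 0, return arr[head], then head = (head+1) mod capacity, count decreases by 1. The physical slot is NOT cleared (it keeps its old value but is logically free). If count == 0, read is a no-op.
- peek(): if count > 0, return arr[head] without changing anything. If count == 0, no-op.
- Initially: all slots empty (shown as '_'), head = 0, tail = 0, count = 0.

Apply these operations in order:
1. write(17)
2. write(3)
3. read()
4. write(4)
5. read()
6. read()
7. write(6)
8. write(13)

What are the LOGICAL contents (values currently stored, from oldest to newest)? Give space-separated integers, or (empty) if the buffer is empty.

Answer: 6 13

Derivation:
After op 1 (write(17)): arr=[17 _ _] head=0 tail=1 count=1
After op 2 (write(3)): arr=[17 3 _] head=0 tail=2 count=2
After op 3 (read()): arr=[17 3 _] head=1 tail=2 count=1
After op 4 (write(4)): arr=[17 3 4] head=1 tail=0 count=2
After op 5 (read()): arr=[17 3 4] head=2 tail=0 count=1
After op 6 (read()): arr=[17 3 4] head=0 tail=0 count=0
After op 7 (write(6)): arr=[6 3 4] head=0 tail=1 count=1
After op 8 (write(13)): arr=[6 13 4] head=0 tail=2 count=2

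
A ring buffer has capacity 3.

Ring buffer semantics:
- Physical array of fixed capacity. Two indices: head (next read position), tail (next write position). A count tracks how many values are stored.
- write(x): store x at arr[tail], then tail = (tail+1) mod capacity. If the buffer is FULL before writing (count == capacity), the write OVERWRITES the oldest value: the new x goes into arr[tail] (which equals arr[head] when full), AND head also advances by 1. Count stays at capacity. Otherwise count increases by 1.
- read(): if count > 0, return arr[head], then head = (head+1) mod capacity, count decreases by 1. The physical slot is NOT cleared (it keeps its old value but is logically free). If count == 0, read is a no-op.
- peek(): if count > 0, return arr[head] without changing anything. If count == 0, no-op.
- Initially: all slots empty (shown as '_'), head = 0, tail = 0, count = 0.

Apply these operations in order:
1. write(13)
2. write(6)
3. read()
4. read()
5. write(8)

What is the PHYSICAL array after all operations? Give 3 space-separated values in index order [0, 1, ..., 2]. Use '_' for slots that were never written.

Answer: 13 6 8

Derivation:
After op 1 (write(13)): arr=[13 _ _] head=0 tail=1 count=1
After op 2 (write(6)): arr=[13 6 _] head=0 tail=2 count=2
After op 3 (read()): arr=[13 6 _] head=1 tail=2 count=1
After op 4 (read()): arr=[13 6 _] head=2 tail=2 count=0
After op 5 (write(8)): arr=[13 6 8] head=2 tail=0 count=1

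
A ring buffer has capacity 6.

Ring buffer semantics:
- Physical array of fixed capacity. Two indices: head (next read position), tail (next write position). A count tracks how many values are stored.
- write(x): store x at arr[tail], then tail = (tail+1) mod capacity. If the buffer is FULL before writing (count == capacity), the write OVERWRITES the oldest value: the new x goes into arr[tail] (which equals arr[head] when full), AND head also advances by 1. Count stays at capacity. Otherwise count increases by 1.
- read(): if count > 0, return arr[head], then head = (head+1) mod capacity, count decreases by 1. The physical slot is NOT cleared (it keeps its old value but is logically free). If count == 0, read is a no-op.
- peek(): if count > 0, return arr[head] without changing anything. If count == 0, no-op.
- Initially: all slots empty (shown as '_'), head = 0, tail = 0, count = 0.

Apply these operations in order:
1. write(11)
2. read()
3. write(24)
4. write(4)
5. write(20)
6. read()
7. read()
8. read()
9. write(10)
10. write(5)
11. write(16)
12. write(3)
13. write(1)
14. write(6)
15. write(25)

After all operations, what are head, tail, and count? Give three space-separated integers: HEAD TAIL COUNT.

Answer: 5 5 6

Derivation:
After op 1 (write(11)): arr=[11 _ _ _ _ _] head=0 tail=1 count=1
After op 2 (read()): arr=[11 _ _ _ _ _] head=1 tail=1 count=0
After op 3 (write(24)): arr=[11 24 _ _ _ _] head=1 tail=2 count=1
After op 4 (write(4)): arr=[11 24 4 _ _ _] head=1 tail=3 count=2
After op 5 (write(20)): arr=[11 24 4 20 _ _] head=1 tail=4 count=3
After op 6 (read()): arr=[11 24 4 20 _ _] head=2 tail=4 count=2
After op 7 (read()): arr=[11 24 4 20 _ _] head=3 tail=4 count=1
After op 8 (read()): arr=[11 24 4 20 _ _] head=4 tail=4 count=0
After op 9 (write(10)): arr=[11 24 4 20 10 _] head=4 tail=5 count=1
After op 10 (write(5)): arr=[11 24 4 20 10 5] head=4 tail=0 count=2
After op 11 (write(16)): arr=[16 24 4 20 10 5] head=4 tail=1 count=3
After op 12 (write(3)): arr=[16 3 4 20 10 5] head=4 tail=2 count=4
After op 13 (write(1)): arr=[16 3 1 20 10 5] head=4 tail=3 count=5
After op 14 (write(6)): arr=[16 3 1 6 10 5] head=4 tail=4 count=6
After op 15 (write(25)): arr=[16 3 1 6 25 5] head=5 tail=5 count=6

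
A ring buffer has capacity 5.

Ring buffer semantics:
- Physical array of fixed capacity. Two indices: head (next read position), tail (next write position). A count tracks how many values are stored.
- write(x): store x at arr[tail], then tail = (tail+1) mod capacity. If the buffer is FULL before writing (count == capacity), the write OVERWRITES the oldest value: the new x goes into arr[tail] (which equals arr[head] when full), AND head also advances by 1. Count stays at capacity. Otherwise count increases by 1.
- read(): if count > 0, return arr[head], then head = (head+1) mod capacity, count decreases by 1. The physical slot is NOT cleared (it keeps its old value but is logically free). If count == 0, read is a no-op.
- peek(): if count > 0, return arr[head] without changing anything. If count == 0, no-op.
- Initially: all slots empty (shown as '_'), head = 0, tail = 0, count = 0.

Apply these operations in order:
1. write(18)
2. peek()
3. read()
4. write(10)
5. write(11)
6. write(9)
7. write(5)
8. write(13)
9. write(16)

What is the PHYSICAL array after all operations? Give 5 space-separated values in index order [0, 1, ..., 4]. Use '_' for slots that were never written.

After op 1 (write(18)): arr=[18 _ _ _ _] head=0 tail=1 count=1
After op 2 (peek()): arr=[18 _ _ _ _] head=0 tail=1 count=1
After op 3 (read()): arr=[18 _ _ _ _] head=1 tail=1 count=0
After op 4 (write(10)): arr=[18 10 _ _ _] head=1 tail=2 count=1
After op 5 (write(11)): arr=[18 10 11 _ _] head=1 tail=3 count=2
After op 6 (write(9)): arr=[18 10 11 9 _] head=1 tail=4 count=3
After op 7 (write(5)): arr=[18 10 11 9 5] head=1 tail=0 count=4
After op 8 (write(13)): arr=[13 10 11 9 5] head=1 tail=1 count=5
After op 9 (write(16)): arr=[13 16 11 9 5] head=2 tail=2 count=5

Answer: 13 16 11 9 5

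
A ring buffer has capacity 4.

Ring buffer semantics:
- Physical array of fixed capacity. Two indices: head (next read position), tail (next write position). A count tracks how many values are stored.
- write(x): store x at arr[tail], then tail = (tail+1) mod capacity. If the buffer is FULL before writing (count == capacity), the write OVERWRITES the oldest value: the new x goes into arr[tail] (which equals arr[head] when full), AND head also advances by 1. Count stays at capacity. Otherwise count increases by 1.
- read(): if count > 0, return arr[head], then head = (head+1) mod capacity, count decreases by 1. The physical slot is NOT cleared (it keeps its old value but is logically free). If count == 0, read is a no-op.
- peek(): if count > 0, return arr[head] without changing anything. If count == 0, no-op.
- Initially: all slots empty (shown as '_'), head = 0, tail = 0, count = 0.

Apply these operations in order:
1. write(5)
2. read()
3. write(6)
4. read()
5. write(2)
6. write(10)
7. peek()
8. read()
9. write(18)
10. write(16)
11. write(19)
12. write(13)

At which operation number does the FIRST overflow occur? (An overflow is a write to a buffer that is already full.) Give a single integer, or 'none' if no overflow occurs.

After op 1 (write(5)): arr=[5 _ _ _] head=0 tail=1 count=1
After op 2 (read()): arr=[5 _ _ _] head=1 tail=1 count=0
After op 3 (write(6)): arr=[5 6 _ _] head=1 tail=2 count=1
After op 4 (read()): arr=[5 6 _ _] head=2 tail=2 count=0
After op 5 (write(2)): arr=[5 6 2 _] head=2 tail=3 count=1
After op 6 (write(10)): arr=[5 6 2 10] head=2 tail=0 count=2
After op 7 (peek()): arr=[5 6 2 10] head=2 tail=0 count=2
After op 8 (read()): arr=[5 6 2 10] head=3 tail=0 count=1
After op 9 (write(18)): arr=[18 6 2 10] head=3 tail=1 count=2
After op 10 (write(16)): arr=[18 16 2 10] head=3 tail=2 count=3
After op 11 (write(19)): arr=[18 16 19 10] head=3 tail=3 count=4
After op 12 (write(13)): arr=[18 16 19 13] head=0 tail=0 count=4

Answer: 12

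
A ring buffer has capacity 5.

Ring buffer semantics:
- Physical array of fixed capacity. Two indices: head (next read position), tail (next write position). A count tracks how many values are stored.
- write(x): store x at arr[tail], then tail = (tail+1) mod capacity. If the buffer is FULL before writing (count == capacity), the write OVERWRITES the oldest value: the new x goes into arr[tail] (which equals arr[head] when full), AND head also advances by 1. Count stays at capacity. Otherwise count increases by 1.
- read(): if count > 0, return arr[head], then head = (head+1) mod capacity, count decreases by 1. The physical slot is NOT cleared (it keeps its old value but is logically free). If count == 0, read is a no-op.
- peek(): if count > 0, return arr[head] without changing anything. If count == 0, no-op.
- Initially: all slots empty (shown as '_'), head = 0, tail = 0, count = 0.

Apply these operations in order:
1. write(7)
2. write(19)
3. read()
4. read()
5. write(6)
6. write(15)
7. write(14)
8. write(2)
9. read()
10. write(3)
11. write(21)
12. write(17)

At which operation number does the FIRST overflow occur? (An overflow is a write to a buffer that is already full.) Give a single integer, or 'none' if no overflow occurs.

After op 1 (write(7)): arr=[7 _ _ _ _] head=0 tail=1 count=1
After op 2 (write(19)): arr=[7 19 _ _ _] head=0 tail=2 count=2
After op 3 (read()): arr=[7 19 _ _ _] head=1 tail=2 count=1
After op 4 (read()): arr=[7 19 _ _ _] head=2 tail=2 count=0
After op 5 (write(6)): arr=[7 19 6 _ _] head=2 tail=3 count=1
After op 6 (write(15)): arr=[7 19 6 15 _] head=2 tail=4 count=2
After op 7 (write(14)): arr=[7 19 6 15 14] head=2 tail=0 count=3
After op 8 (write(2)): arr=[2 19 6 15 14] head=2 tail=1 count=4
After op 9 (read()): arr=[2 19 6 15 14] head=3 tail=1 count=3
After op 10 (write(3)): arr=[2 3 6 15 14] head=3 tail=2 count=4
After op 11 (write(21)): arr=[2 3 21 15 14] head=3 tail=3 count=5
After op 12 (write(17)): arr=[2 3 21 17 14] head=4 tail=4 count=5

Answer: 12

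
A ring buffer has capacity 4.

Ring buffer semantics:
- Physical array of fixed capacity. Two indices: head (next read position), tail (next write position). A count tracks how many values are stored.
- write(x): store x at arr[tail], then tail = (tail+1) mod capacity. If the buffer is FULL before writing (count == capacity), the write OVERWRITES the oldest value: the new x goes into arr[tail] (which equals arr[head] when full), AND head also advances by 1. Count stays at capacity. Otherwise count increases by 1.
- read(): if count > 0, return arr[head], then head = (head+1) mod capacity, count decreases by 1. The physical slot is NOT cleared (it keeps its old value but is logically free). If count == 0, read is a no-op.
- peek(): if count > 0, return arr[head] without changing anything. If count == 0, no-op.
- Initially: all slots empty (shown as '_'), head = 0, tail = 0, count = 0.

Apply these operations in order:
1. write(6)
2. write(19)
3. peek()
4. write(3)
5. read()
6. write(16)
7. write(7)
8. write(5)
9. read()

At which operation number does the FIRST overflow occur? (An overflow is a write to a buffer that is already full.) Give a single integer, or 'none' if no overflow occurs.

After op 1 (write(6)): arr=[6 _ _ _] head=0 tail=1 count=1
After op 2 (write(19)): arr=[6 19 _ _] head=0 tail=2 count=2
After op 3 (peek()): arr=[6 19 _ _] head=0 tail=2 count=2
After op 4 (write(3)): arr=[6 19 3 _] head=0 tail=3 count=3
After op 5 (read()): arr=[6 19 3 _] head=1 tail=3 count=2
After op 6 (write(16)): arr=[6 19 3 16] head=1 tail=0 count=3
After op 7 (write(7)): arr=[7 19 3 16] head=1 tail=1 count=4
After op 8 (write(5)): arr=[7 5 3 16] head=2 tail=2 count=4
After op 9 (read()): arr=[7 5 3 16] head=3 tail=2 count=3

Answer: 8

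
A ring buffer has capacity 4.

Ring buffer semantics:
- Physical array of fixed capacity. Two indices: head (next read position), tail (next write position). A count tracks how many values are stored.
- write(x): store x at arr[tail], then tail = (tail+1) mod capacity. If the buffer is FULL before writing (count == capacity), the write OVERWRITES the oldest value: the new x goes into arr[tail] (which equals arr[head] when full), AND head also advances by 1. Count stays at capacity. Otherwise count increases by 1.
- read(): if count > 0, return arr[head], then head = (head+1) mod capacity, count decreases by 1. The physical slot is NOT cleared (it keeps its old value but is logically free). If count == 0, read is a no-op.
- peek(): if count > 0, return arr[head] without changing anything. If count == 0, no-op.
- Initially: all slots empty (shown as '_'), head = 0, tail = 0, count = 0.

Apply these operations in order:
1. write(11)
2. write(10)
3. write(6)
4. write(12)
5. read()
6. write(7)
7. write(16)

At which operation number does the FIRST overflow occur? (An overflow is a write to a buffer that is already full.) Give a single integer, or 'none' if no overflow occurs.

Answer: 7

Derivation:
After op 1 (write(11)): arr=[11 _ _ _] head=0 tail=1 count=1
After op 2 (write(10)): arr=[11 10 _ _] head=0 tail=2 count=2
After op 3 (write(6)): arr=[11 10 6 _] head=0 tail=3 count=3
After op 4 (write(12)): arr=[11 10 6 12] head=0 tail=0 count=4
After op 5 (read()): arr=[11 10 6 12] head=1 tail=0 count=3
After op 6 (write(7)): arr=[7 10 6 12] head=1 tail=1 count=4
After op 7 (write(16)): arr=[7 16 6 12] head=2 tail=2 count=4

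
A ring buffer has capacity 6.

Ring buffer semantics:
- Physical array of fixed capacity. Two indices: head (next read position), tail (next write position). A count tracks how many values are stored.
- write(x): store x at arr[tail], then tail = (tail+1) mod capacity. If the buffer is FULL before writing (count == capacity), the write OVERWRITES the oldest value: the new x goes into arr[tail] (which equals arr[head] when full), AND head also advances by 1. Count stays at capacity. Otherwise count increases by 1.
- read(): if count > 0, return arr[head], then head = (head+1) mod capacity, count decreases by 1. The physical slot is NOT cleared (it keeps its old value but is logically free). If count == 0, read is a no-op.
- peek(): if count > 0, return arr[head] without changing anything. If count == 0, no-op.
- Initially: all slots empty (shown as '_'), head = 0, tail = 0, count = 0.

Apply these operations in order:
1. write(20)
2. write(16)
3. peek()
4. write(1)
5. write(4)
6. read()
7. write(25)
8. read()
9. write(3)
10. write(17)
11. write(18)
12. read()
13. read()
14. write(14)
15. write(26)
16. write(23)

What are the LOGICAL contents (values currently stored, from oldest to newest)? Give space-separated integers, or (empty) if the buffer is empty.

Answer: 3 17 18 14 26 23

Derivation:
After op 1 (write(20)): arr=[20 _ _ _ _ _] head=0 tail=1 count=1
After op 2 (write(16)): arr=[20 16 _ _ _ _] head=0 tail=2 count=2
After op 3 (peek()): arr=[20 16 _ _ _ _] head=0 tail=2 count=2
After op 4 (write(1)): arr=[20 16 1 _ _ _] head=0 tail=3 count=3
After op 5 (write(4)): arr=[20 16 1 4 _ _] head=0 tail=4 count=4
After op 6 (read()): arr=[20 16 1 4 _ _] head=1 tail=4 count=3
After op 7 (write(25)): arr=[20 16 1 4 25 _] head=1 tail=5 count=4
After op 8 (read()): arr=[20 16 1 4 25 _] head=2 tail=5 count=3
After op 9 (write(3)): arr=[20 16 1 4 25 3] head=2 tail=0 count=4
After op 10 (write(17)): arr=[17 16 1 4 25 3] head=2 tail=1 count=5
After op 11 (write(18)): arr=[17 18 1 4 25 3] head=2 tail=2 count=6
After op 12 (read()): arr=[17 18 1 4 25 3] head=3 tail=2 count=5
After op 13 (read()): arr=[17 18 1 4 25 3] head=4 tail=2 count=4
After op 14 (write(14)): arr=[17 18 14 4 25 3] head=4 tail=3 count=5
After op 15 (write(26)): arr=[17 18 14 26 25 3] head=4 tail=4 count=6
After op 16 (write(23)): arr=[17 18 14 26 23 3] head=5 tail=5 count=6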